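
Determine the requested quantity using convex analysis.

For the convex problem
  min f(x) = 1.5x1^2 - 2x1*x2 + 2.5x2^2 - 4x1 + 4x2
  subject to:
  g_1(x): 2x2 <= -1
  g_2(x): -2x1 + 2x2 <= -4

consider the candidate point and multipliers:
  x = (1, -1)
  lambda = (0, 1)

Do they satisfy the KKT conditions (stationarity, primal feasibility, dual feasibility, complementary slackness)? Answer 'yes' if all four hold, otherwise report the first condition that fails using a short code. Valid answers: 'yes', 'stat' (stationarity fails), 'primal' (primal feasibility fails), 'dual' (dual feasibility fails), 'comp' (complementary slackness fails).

Gradient of f: grad f(x) = Q x + c = (1, -3)
Constraint values g_i(x) = a_i^T x - b_i:
  g_1((1, -1)) = -1
  g_2((1, -1)) = 0
Stationarity residual: grad f(x) + sum_i lambda_i a_i = (-1, -1)
  -> stationarity FAILS
Primal feasibility (all g_i <= 0): OK
Dual feasibility (all lambda_i >= 0): OK
Complementary slackness (lambda_i * g_i(x) = 0 for all i): OK

Verdict: the first failing condition is stationarity -> stat.

stat


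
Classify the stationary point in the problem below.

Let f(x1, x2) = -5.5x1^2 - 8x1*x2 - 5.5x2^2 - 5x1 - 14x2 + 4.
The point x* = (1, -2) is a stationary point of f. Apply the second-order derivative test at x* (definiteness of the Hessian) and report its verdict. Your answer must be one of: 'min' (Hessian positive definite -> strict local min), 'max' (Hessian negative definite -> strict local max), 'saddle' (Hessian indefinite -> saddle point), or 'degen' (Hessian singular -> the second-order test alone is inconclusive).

Compute the Hessian H = grad^2 f:
  H = [[-11, -8], [-8, -11]]
Verify stationarity: grad f(x*) = H x* + g = (0, 0).
Eigenvalues of H: -19, -3.
Both eigenvalues < 0, so H is negative definite -> x* is a strict local max.

max


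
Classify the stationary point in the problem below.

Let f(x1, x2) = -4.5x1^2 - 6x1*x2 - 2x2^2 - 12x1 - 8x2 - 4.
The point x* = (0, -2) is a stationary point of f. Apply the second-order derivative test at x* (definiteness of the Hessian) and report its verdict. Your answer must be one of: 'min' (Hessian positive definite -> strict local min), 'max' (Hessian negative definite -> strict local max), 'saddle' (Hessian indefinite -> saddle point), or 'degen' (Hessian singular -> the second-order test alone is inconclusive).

Compute the Hessian H = grad^2 f:
  H = [[-9, -6], [-6, -4]]
Verify stationarity: grad f(x*) = H x* + g = (0, 0).
Eigenvalues of H: -13, 0.
H has a zero eigenvalue (singular; negative semidefinite but not definite), so H is neither positive definite, negative definite, nor indefinite. The second-order test alone is inconclusive -> degen.
(Indeed, f is constant along the null direction of H through x*, so x* is not a strict local extremum.)

degen


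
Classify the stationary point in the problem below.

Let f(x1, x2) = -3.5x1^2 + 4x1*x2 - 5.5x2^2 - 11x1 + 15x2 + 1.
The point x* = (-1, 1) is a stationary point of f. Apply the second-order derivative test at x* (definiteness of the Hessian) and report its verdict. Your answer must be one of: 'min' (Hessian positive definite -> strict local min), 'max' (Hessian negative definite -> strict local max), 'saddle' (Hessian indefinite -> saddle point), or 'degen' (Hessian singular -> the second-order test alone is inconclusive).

Compute the Hessian H = grad^2 f:
  H = [[-7, 4], [4, -11]]
Verify stationarity: grad f(x*) = H x* + g = (0, 0).
Eigenvalues of H: -13.4721, -4.5279.
Both eigenvalues < 0, so H is negative definite -> x* is a strict local max.

max


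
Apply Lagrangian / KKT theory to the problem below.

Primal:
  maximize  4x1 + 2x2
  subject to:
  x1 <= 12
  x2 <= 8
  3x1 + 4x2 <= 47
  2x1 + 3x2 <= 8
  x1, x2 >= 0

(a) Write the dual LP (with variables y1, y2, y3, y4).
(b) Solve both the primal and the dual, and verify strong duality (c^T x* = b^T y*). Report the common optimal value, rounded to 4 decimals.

The standard primal-dual pair for 'max c^T x s.t. A x <= b, x >= 0' is:
  Dual:  min b^T y  s.t.  A^T y >= c,  y >= 0.

So the dual LP is:
  minimize  12y1 + 8y2 + 47y3 + 8y4
  subject to:
    y1 + 3y3 + 2y4 >= 4
    y2 + 4y3 + 3y4 >= 2
    y1, y2, y3, y4 >= 0

Solving the primal: x* = (4, 0).
  primal value c^T x* = 16.
Solving the dual: y* = (0, 0, 0, 2).
  dual value b^T y* = 16.
Strong duality: c^T x* = b^T y*. Confirmed.

16


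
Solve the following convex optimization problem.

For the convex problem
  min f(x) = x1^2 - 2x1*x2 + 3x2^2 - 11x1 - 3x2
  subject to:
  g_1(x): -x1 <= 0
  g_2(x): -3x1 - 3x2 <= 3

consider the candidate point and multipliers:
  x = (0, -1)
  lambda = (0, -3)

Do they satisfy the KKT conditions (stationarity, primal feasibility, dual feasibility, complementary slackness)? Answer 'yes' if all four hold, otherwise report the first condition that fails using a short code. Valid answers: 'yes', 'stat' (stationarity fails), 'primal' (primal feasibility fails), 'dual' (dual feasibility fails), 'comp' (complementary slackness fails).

Gradient of f: grad f(x) = Q x + c = (-9, -9)
Constraint values g_i(x) = a_i^T x - b_i:
  g_1((0, -1)) = 0
  g_2((0, -1)) = 0
Stationarity residual: grad f(x) + sum_i lambda_i a_i = (0, 0)
  -> stationarity OK
Primal feasibility (all g_i <= 0): OK
Dual feasibility (all lambda_i >= 0): FAILS
Complementary slackness (lambda_i * g_i(x) = 0 for all i): OK

Verdict: the first failing condition is dual_feasibility -> dual.

dual


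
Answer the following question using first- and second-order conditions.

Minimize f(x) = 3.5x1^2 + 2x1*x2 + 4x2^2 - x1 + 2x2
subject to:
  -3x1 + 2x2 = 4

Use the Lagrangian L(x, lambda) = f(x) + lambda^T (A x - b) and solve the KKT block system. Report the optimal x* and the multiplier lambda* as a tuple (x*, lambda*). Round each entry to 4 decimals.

Form the Lagrangian:
  L(x, lambda) = (1/2) x^T Q x + c^T x + lambda^T (A x - b)
Stationarity (grad_x L = 0): Q x + c + A^T lambda = 0.
Primal feasibility: A x = b.

This gives the KKT block system:
  [ Q   A^T ] [ x     ]   [-c ]
  [ A    0  ] [ lambda ] = [ b ]

Solving the linear system:
  x*      = (-0.9677, 0.5484)
  lambda* = (-2.2258)
  f(x*)   = 5.4839

x* = (-0.9677, 0.5484), lambda* = (-2.2258)


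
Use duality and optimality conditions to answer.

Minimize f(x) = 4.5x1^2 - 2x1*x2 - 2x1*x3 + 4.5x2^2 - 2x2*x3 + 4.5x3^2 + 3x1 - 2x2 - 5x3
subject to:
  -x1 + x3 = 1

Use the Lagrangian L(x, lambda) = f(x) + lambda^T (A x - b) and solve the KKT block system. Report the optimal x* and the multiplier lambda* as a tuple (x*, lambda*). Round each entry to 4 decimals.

Form the Lagrangian:
  L(x, lambda) = (1/2) x^T Q x + c^T x + lambda^T (A x - b)
Stationarity (grad_x L = 0): Q x + c + A^T lambda = 0.
Primal feasibility: A x = b.

This gives the KKT block system:
  [ Q   A^T ] [ x     ]   [-c ]
  [ A    0  ] [ lambda ] = [ b ]

Solving the linear system:
  x*      = (-0.2636, 0.3273, 0.7364)
  lambda* = (-1.5)
  f(x*)   = -1.8136

x* = (-0.2636, 0.3273, 0.7364), lambda* = (-1.5)


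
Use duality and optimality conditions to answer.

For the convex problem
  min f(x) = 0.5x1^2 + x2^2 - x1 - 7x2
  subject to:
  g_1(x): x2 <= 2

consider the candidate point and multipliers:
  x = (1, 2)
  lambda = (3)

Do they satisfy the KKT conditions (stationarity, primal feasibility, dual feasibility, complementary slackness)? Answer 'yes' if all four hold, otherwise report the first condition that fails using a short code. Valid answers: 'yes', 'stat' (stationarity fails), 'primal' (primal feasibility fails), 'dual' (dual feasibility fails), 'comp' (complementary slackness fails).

Gradient of f: grad f(x) = Q x + c = (0, -3)
Constraint values g_i(x) = a_i^T x - b_i:
  g_1((1, 2)) = 0
Stationarity residual: grad f(x) + sum_i lambda_i a_i = (0, 0)
  -> stationarity OK
Primal feasibility (all g_i <= 0): OK
Dual feasibility (all lambda_i >= 0): OK
Complementary slackness (lambda_i * g_i(x) = 0 for all i): OK

Verdict: yes, KKT holds.

yes


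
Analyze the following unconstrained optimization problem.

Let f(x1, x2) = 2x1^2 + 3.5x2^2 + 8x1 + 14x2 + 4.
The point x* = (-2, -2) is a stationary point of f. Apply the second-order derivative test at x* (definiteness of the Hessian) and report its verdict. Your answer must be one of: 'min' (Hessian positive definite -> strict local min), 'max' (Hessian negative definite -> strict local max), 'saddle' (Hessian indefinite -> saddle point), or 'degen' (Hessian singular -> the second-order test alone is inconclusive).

Compute the Hessian H = grad^2 f:
  H = [[4, 0], [0, 7]]
Verify stationarity: grad f(x*) = H x* + g = (0, 0).
Eigenvalues of H: 4, 7.
Both eigenvalues > 0, so H is positive definite -> x* is a strict local min.

min


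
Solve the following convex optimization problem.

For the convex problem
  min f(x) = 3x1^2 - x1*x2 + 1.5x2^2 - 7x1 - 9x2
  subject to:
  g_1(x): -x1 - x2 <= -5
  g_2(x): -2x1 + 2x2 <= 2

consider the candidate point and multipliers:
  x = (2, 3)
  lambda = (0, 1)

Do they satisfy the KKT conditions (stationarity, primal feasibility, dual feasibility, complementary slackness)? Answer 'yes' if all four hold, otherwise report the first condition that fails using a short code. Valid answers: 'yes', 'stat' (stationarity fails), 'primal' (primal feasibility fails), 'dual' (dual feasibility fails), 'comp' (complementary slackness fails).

Gradient of f: grad f(x) = Q x + c = (2, -2)
Constraint values g_i(x) = a_i^T x - b_i:
  g_1((2, 3)) = 0
  g_2((2, 3)) = 0
Stationarity residual: grad f(x) + sum_i lambda_i a_i = (0, 0)
  -> stationarity OK
Primal feasibility (all g_i <= 0): OK
Dual feasibility (all lambda_i >= 0): OK
Complementary slackness (lambda_i * g_i(x) = 0 for all i): OK

Verdict: yes, KKT holds.

yes


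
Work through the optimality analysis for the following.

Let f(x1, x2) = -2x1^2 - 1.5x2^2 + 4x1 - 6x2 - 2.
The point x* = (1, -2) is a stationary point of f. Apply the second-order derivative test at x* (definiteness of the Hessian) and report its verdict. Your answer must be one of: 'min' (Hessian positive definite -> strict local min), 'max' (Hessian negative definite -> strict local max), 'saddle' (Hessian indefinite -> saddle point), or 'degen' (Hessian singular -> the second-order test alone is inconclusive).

Compute the Hessian H = grad^2 f:
  H = [[-4, 0], [0, -3]]
Verify stationarity: grad f(x*) = H x* + g = (0, 0).
Eigenvalues of H: -4, -3.
Both eigenvalues < 0, so H is negative definite -> x* is a strict local max.

max


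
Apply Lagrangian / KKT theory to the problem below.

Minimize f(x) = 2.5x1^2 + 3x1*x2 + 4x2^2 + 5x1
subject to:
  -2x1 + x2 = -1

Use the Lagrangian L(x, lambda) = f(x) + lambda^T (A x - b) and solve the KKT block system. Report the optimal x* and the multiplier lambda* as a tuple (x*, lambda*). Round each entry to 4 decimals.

Form the Lagrangian:
  L(x, lambda) = (1/2) x^T Q x + c^T x + lambda^T (A x - b)
Stationarity (grad_x L = 0): Q x + c + A^T lambda = 0.
Primal feasibility: A x = b.

This gives the KKT block system:
  [ Q   A^T ] [ x     ]   [-c ]
  [ A    0  ] [ lambda ] = [ b ]

Solving the linear system:
  x*      = (0.2857, -0.4286)
  lambda* = (2.5714)
  f(x*)   = 2

x* = (0.2857, -0.4286), lambda* = (2.5714)


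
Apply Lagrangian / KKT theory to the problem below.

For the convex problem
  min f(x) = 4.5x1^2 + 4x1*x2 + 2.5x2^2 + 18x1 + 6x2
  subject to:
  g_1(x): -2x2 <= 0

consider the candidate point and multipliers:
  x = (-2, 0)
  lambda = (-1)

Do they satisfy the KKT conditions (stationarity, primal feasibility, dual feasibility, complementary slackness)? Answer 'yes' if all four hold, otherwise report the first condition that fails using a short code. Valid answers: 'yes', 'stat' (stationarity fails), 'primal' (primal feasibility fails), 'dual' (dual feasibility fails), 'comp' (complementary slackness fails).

Gradient of f: grad f(x) = Q x + c = (0, -2)
Constraint values g_i(x) = a_i^T x - b_i:
  g_1((-2, 0)) = 0
Stationarity residual: grad f(x) + sum_i lambda_i a_i = (0, 0)
  -> stationarity OK
Primal feasibility (all g_i <= 0): OK
Dual feasibility (all lambda_i >= 0): FAILS
Complementary slackness (lambda_i * g_i(x) = 0 for all i): OK

Verdict: the first failing condition is dual_feasibility -> dual.

dual


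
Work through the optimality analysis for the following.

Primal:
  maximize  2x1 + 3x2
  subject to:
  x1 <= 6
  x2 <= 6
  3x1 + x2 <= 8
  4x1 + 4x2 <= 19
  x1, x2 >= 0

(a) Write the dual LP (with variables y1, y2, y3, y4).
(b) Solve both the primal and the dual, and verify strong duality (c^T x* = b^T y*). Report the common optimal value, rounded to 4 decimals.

The standard primal-dual pair for 'max c^T x s.t. A x <= b, x >= 0' is:
  Dual:  min b^T y  s.t.  A^T y >= c,  y >= 0.

So the dual LP is:
  minimize  6y1 + 6y2 + 8y3 + 19y4
  subject to:
    y1 + 3y3 + 4y4 >= 2
    y2 + y3 + 4y4 >= 3
    y1, y2, y3, y4 >= 0

Solving the primal: x* = (0, 4.75).
  primal value c^T x* = 14.25.
Solving the dual: y* = (0, 0, 0, 0.75).
  dual value b^T y* = 14.25.
Strong duality: c^T x* = b^T y*. Confirmed.

14.25


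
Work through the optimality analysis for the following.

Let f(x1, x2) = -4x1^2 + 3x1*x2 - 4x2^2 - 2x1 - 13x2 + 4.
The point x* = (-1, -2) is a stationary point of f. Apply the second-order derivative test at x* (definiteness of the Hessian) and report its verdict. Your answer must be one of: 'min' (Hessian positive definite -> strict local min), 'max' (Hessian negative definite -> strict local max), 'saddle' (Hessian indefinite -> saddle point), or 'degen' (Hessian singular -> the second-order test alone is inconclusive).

Compute the Hessian H = grad^2 f:
  H = [[-8, 3], [3, -8]]
Verify stationarity: grad f(x*) = H x* + g = (0, 0).
Eigenvalues of H: -11, -5.
Both eigenvalues < 0, so H is negative definite -> x* is a strict local max.

max


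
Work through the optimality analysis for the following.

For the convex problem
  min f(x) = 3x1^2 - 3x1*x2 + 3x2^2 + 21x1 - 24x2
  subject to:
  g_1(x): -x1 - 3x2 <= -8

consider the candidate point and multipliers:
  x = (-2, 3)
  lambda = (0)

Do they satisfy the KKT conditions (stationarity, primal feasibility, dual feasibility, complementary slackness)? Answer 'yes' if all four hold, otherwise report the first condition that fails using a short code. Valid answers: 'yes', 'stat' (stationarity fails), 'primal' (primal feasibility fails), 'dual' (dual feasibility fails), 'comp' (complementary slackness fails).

Gradient of f: grad f(x) = Q x + c = (0, 0)
Constraint values g_i(x) = a_i^T x - b_i:
  g_1((-2, 3)) = 1
Stationarity residual: grad f(x) + sum_i lambda_i a_i = (0, 0)
  -> stationarity OK
Primal feasibility (all g_i <= 0): FAILS
Dual feasibility (all lambda_i >= 0): OK
Complementary slackness (lambda_i * g_i(x) = 0 for all i): OK

Verdict: the first failing condition is primal_feasibility -> primal.

primal


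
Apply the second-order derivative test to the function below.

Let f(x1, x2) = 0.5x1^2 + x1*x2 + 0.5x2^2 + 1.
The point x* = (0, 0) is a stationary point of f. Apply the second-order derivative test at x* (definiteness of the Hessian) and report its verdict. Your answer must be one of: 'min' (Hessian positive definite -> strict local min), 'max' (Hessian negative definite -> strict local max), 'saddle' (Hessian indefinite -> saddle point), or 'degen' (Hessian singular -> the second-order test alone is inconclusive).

Compute the Hessian H = grad^2 f:
  H = [[1, 1], [1, 1]]
Verify stationarity: grad f(x*) = H x* + g = (0, 0).
Eigenvalues of H: 0, 2.
H has a zero eigenvalue (singular; positive semidefinite but not definite), so H is neither positive definite, negative definite, nor indefinite. The second-order test alone is inconclusive -> degen.
(Indeed, f is constant along the null direction of H through x*, so x* is not a strict local extremum.)

degen


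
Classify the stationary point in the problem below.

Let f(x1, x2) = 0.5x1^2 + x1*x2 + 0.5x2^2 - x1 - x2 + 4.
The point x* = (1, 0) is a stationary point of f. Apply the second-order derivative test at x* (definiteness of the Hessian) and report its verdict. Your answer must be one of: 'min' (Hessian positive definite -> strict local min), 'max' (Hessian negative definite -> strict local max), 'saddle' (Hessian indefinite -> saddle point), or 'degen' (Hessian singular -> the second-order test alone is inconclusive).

Compute the Hessian H = grad^2 f:
  H = [[1, 1], [1, 1]]
Verify stationarity: grad f(x*) = H x* + g = (0, 0).
Eigenvalues of H: 0, 2.
H has a zero eigenvalue (singular; positive semidefinite but not definite), so H is neither positive definite, negative definite, nor indefinite. The second-order test alone is inconclusive -> degen.
(Indeed, f is constant along the null direction of H through x*, so x* is not a strict local extremum.)

degen


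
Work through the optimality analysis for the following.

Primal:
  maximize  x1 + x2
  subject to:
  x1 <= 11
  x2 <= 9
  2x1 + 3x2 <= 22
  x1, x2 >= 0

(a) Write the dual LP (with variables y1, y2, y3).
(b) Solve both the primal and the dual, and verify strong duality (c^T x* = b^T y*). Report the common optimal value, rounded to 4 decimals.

The standard primal-dual pair for 'max c^T x s.t. A x <= b, x >= 0' is:
  Dual:  min b^T y  s.t.  A^T y >= c,  y >= 0.

So the dual LP is:
  minimize  11y1 + 9y2 + 22y3
  subject to:
    y1 + 2y3 >= 1
    y2 + 3y3 >= 1
    y1, y2, y3 >= 0

Solving the primal: x* = (11, 0).
  primal value c^T x* = 11.
Solving the dual: y* = (0.3333, 0, 0.3333).
  dual value b^T y* = 11.
Strong duality: c^T x* = b^T y*. Confirmed.

11


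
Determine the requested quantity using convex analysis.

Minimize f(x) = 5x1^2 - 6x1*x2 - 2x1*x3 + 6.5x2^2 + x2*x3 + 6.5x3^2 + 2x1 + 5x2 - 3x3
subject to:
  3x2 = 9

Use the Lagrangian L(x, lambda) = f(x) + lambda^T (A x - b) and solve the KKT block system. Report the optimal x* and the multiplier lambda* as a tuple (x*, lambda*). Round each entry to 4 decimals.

Form the Lagrangian:
  L(x, lambda) = (1/2) x^T Q x + c^T x + lambda^T (A x - b)
Stationarity (grad_x L = 0): Q x + c + A^T lambda = 0.
Primal feasibility: A x = b.

This gives the KKT block system:
  [ Q   A^T ] [ x     ]   [-c ]
  [ A    0  ] [ lambda ] = [ b ]

Solving the linear system:
  x*      = (1.6508, 3, 0.254)
  lambda* = (-11.4497)
  f(x*)   = 60.2937

x* = (1.6508, 3, 0.254), lambda* = (-11.4497)


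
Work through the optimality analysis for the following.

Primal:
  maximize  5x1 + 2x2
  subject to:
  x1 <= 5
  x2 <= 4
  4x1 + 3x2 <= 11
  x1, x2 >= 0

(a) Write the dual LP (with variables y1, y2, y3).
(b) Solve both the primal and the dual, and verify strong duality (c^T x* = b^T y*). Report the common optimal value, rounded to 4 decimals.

The standard primal-dual pair for 'max c^T x s.t. A x <= b, x >= 0' is:
  Dual:  min b^T y  s.t.  A^T y >= c,  y >= 0.

So the dual LP is:
  minimize  5y1 + 4y2 + 11y3
  subject to:
    y1 + 4y3 >= 5
    y2 + 3y3 >= 2
    y1, y2, y3 >= 0

Solving the primal: x* = (2.75, 0).
  primal value c^T x* = 13.75.
Solving the dual: y* = (0, 0, 1.25).
  dual value b^T y* = 13.75.
Strong duality: c^T x* = b^T y*. Confirmed.

13.75


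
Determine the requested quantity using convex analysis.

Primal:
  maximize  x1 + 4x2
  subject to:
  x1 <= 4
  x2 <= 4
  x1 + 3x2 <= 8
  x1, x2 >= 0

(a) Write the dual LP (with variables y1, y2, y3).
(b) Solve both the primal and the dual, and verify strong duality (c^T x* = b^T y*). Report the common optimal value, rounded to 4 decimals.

The standard primal-dual pair for 'max c^T x s.t. A x <= b, x >= 0' is:
  Dual:  min b^T y  s.t.  A^T y >= c,  y >= 0.

So the dual LP is:
  minimize  4y1 + 4y2 + 8y3
  subject to:
    y1 + y3 >= 1
    y2 + 3y3 >= 4
    y1, y2, y3 >= 0

Solving the primal: x* = (0, 2.6667).
  primal value c^T x* = 10.6667.
Solving the dual: y* = (0, 0, 1.3333).
  dual value b^T y* = 10.6667.
Strong duality: c^T x* = b^T y*. Confirmed.

10.6667


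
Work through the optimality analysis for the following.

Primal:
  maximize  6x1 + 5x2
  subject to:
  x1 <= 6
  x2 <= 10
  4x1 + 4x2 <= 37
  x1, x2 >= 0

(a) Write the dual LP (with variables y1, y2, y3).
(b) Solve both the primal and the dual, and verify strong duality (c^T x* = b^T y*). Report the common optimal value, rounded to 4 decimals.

The standard primal-dual pair for 'max c^T x s.t. A x <= b, x >= 0' is:
  Dual:  min b^T y  s.t.  A^T y >= c,  y >= 0.

So the dual LP is:
  minimize  6y1 + 10y2 + 37y3
  subject to:
    y1 + 4y3 >= 6
    y2 + 4y3 >= 5
    y1, y2, y3 >= 0

Solving the primal: x* = (6, 3.25).
  primal value c^T x* = 52.25.
Solving the dual: y* = (1, 0, 1.25).
  dual value b^T y* = 52.25.
Strong duality: c^T x* = b^T y*. Confirmed.

52.25


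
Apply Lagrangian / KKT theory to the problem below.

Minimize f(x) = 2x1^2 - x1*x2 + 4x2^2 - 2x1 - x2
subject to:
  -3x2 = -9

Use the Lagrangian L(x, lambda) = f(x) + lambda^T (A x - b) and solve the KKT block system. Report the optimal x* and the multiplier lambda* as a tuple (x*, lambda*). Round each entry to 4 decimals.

Form the Lagrangian:
  L(x, lambda) = (1/2) x^T Q x + c^T x + lambda^T (A x - b)
Stationarity (grad_x L = 0): Q x + c + A^T lambda = 0.
Primal feasibility: A x = b.

This gives the KKT block system:
  [ Q   A^T ] [ x     ]   [-c ]
  [ A    0  ] [ lambda ] = [ b ]

Solving the linear system:
  x*      = (1.25, 3)
  lambda* = (7.25)
  f(x*)   = 29.875

x* = (1.25, 3), lambda* = (7.25)


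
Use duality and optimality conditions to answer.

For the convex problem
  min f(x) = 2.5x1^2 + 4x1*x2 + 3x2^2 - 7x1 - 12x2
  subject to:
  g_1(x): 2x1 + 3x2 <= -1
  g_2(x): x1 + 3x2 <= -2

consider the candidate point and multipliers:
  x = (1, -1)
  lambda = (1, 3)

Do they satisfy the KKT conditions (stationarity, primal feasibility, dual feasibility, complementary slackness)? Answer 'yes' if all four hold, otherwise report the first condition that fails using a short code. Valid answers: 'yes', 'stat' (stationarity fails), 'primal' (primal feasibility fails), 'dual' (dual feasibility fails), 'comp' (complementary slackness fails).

Gradient of f: grad f(x) = Q x + c = (-6, -14)
Constraint values g_i(x) = a_i^T x - b_i:
  g_1((1, -1)) = 0
  g_2((1, -1)) = 0
Stationarity residual: grad f(x) + sum_i lambda_i a_i = (-1, -2)
  -> stationarity FAILS
Primal feasibility (all g_i <= 0): OK
Dual feasibility (all lambda_i >= 0): OK
Complementary slackness (lambda_i * g_i(x) = 0 for all i): OK

Verdict: the first failing condition is stationarity -> stat.

stat


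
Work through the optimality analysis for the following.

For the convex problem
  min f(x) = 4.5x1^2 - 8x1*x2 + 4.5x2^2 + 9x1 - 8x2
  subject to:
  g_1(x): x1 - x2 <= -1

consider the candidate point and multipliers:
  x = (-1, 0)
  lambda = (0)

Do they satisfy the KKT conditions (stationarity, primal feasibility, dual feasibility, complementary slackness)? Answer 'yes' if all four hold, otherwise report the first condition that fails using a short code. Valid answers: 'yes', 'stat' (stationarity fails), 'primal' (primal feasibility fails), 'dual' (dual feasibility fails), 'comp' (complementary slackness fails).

Gradient of f: grad f(x) = Q x + c = (0, 0)
Constraint values g_i(x) = a_i^T x - b_i:
  g_1((-1, 0)) = 0
Stationarity residual: grad f(x) + sum_i lambda_i a_i = (0, 0)
  -> stationarity OK
Primal feasibility (all g_i <= 0): OK
Dual feasibility (all lambda_i >= 0): OK
Complementary slackness (lambda_i * g_i(x) = 0 for all i): OK

Verdict: yes, KKT holds.

yes


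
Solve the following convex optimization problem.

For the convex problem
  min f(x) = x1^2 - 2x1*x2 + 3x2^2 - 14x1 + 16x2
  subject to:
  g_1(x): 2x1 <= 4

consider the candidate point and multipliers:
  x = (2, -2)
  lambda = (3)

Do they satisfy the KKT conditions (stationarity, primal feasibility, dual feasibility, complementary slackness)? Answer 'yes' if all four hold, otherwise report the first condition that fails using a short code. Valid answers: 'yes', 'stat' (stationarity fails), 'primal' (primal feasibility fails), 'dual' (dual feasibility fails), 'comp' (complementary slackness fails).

Gradient of f: grad f(x) = Q x + c = (-6, 0)
Constraint values g_i(x) = a_i^T x - b_i:
  g_1((2, -2)) = 0
Stationarity residual: grad f(x) + sum_i lambda_i a_i = (0, 0)
  -> stationarity OK
Primal feasibility (all g_i <= 0): OK
Dual feasibility (all lambda_i >= 0): OK
Complementary slackness (lambda_i * g_i(x) = 0 for all i): OK

Verdict: yes, KKT holds.

yes


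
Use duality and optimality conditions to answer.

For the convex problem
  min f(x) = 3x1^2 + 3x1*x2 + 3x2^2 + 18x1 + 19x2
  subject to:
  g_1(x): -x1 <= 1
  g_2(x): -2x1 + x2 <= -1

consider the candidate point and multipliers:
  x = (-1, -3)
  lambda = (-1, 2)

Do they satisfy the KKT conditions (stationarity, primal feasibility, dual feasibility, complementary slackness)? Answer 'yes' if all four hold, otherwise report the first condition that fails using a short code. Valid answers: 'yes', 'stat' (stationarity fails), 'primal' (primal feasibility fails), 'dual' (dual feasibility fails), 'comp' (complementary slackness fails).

Gradient of f: grad f(x) = Q x + c = (3, -2)
Constraint values g_i(x) = a_i^T x - b_i:
  g_1((-1, -3)) = 0
  g_2((-1, -3)) = 0
Stationarity residual: grad f(x) + sum_i lambda_i a_i = (0, 0)
  -> stationarity OK
Primal feasibility (all g_i <= 0): OK
Dual feasibility (all lambda_i >= 0): FAILS
Complementary slackness (lambda_i * g_i(x) = 0 for all i): OK

Verdict: the first failing condition is dual_feasibility -> dual.

dual


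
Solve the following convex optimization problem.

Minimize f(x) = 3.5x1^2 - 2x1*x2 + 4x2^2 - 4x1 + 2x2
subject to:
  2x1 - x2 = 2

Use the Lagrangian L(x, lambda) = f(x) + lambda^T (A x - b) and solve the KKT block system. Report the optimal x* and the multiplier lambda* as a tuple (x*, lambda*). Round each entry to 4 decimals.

Form the Lagrangian:
  L(x, lambda) = (1/2) x^T Q x + c^T x + lambda^T (A x - b)
Stationarity (grad_x L = 0): Q x + c + A^T lambda = 0.
Primal feasibility: A x = b.

This gives the KKT block system:
  [ Q   A^T ] [ x     ]   [-c ]
  [ A    0  ] [ lambda ] = [ b ]

Solving the linear system:
  x*      = (0.9032, -0.1935)
  lambda* = (-1.3548)
  f(x*)   = -0.6452

x* = (0.9032, -0.1935), lambda* = (-1.3548)


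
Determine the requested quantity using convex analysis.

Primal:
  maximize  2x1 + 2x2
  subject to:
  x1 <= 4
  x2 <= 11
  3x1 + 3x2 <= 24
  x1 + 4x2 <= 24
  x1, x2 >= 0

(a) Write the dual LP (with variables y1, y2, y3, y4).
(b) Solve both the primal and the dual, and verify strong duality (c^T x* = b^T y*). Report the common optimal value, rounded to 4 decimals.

The standard primal-dual pair for 'max c^T x s.t. A x <= b, x >= 0' is:
  Dual:  min b^T y  s.t.  A^T y >= c,  y >= 0.

So the dual LP is:
  minimize  4y1 + 11y2 + 24y3 + 24y4
  subject to:
    y1 + 3y3 + y4 >= 2
    y2 + 3y3 + 4y4 >= 2
    y1, y2, y3, y4 >= 0

Solving the primal: x* = (4, 4).
  primal value c^T x* = 16.
Solving the dual: y* = (0, 0, 0.6667, 0).
  dual value b^T y* = 16.
Strong duality: c^T x* = b^T y*. Confirmed.

16


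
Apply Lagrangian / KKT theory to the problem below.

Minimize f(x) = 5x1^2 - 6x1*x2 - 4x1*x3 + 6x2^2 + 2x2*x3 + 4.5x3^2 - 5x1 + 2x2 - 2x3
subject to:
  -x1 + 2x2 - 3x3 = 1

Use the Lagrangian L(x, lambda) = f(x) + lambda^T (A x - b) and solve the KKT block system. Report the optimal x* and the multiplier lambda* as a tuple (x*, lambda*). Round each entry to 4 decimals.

Form the Lagrangian:
  L(x, lambda) = (1/2) x^T Q x + c^T x + lambda^T (A x - b)
Stationarity (grad_x L = 0): Q x + c + A^T lambda = 0.
Primal feasibility: A x = b.

This gives the KKT block system:
  [ Q   A^T ] [ x     ]   [-c ]
  [ A    0  ] [ lambda ] = [ b ]

Solving the linear system:
  x*      = (0.4737, 0.3947, -0.2281)
  lambda* = (-1.7193)
  f(x*)   = 0.2982

x* = (0.4737, 0.3947, -0.2281), lambda* = (-1.7193)


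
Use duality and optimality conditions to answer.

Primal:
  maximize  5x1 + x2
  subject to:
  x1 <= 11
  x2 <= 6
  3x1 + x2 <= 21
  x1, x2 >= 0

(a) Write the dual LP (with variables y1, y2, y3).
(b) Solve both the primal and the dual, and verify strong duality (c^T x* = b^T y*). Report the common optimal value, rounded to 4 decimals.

The standard primal-dual pair for 'max c^T x s.t. A x <= b, x >= 0' is:
  Dual:  min b^T y  s.t.  A^T y >= c,  y >= 0.

So the dual LP is:
  minimize  11y1 + 6y2 + 21y3
  subject to:
    y1 + 3y3 >= 5
    y2 + y3 >= 1
    y1, y2, y3 >= 0

Solving the primal: x* = (7, 0).
  primal value c^T x* = 35.
Solving the dual: y* = (0, 0, 1.6667).
  dual value b^T y* = 35.
Strong duality: c^T x* = b^T y*. Confirmed.

35


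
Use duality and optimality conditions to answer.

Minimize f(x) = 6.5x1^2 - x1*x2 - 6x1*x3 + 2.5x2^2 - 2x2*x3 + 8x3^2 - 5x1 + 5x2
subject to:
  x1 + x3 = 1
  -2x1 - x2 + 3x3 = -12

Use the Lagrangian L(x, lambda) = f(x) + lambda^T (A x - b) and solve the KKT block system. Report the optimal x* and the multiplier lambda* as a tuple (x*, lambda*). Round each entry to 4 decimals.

Form the Lagrangian:
  L(x, lambda) = (1/2) x^T Q x + c^T x + lambda^T (A x - b)
Stationarity (grad_x L = 0): Q x + c + A^T lambda = 0.
Primal feasibility: A x = b.

This gives the KKT block system:
  [ Q   A^T ] [ x     ]   [-c ]
  [ A    0  ] [ lambda ] = [ b ]

Solving the linear system:
  x*      = (2.5769, 2.1154, -1.5769)
  lambda* = (-3.5385, 16.1538)
  f(x*)   = 97.5385

x* = (2.5769, 2.1154, -1.5769), lambda* = (-3.5385, 16.1538)


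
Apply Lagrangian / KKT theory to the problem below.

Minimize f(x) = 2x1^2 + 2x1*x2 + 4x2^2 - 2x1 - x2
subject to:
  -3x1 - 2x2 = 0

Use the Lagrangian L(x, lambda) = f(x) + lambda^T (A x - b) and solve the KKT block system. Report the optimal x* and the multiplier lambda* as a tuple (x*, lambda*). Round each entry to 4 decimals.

Form the Lagrangian:
  L(x, lambda) = (1/2) x^T Q x + c^T x + lambda^T (A x - b)
Stationarity (grad_x L = 0): Q x + c + A^T lambda = 0.
Primal feasibility: A x = b.

This gives the KKT block system:
  [ Q   A^T ] [ x     ]   [-c ]
  [ A    0  ] [ lambda ] = [ b ]

Solving the linear system:
  x*      = (0.0312, -0.0469)
  lambda* = (-0.6562)
  f(x*)   = -0.0078

x* = (0.0312, -0.0469), lambda* = (-0.6562)


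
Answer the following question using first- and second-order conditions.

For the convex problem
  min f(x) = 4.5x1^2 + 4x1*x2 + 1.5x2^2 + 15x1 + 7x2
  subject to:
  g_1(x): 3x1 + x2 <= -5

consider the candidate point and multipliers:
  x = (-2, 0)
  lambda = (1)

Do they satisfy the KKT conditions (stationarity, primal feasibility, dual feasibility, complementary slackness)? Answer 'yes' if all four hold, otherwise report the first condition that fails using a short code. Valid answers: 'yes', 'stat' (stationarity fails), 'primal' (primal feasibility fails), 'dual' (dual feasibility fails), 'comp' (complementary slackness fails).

Gradient of f: grad f(x) = Q x + c = (-3, -1)
Constraint values g_i(x) = a_i^T x - b_i:
  g_1((-2, 0)) = -1
Stationarity residual: grad f(x) + sum_i lambda_i a_i = (0, 0)
  -> stationarity OK
Primal feasibility (all g_i <= 0): OK
Dual feasibility (all lambda_i >= 0): OK
Complementary slackness (lambda_i * g_i(x) = 0 for all i): FAILS

Verdict: the first failing condition is complementary_slackness -> comp.

comp


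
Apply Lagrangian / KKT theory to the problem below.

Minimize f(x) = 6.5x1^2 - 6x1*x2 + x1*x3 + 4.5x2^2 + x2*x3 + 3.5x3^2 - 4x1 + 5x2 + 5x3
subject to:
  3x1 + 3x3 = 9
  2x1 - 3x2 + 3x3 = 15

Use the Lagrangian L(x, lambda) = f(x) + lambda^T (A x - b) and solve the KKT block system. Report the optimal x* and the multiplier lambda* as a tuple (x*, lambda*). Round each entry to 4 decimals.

Form the Lagrangian:
  L(x, lambda) = (1/2) x^T Q x + c^T x + lambda^T (A x - b)
Stationarity (grad_x L = 0): Q x + c + A^T lambda = 0.
Primal feasibility: A x = b.

This gives the KKT block system:
  [ Q   A^T ] [ x     ]   [-c ]
  [ A    0  ] [ lambda ] = [ b ]

Solving the linear system:
  x*      = (0.4085, -2.1362, 2.5915)
  lambda* = (-2.4429, -4.6948)
  f(x*)   = 46.5258

x* = (0.4085, -2.1362, 2.5915), lambda* = (-2.4429, -4.6948)


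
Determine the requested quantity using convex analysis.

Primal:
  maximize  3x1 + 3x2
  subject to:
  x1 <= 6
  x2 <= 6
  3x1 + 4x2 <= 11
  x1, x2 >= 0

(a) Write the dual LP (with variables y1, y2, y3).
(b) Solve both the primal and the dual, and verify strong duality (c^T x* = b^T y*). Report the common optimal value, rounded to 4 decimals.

The standard primal-dual pair for 'max c^T x s.t. A x <= b, x >= 0' is:
  Dual:  min b^T y  s.t.  A^T y >= c,  y >= 0.

So the dual LP is:
  minimize  6y1 + 6y2 + 11y3
  subject to:
    y1 + 3y3 >= 3
    y2 + 4y3 >= 3
    y1, y2, y3 >= 0

Solving the primal: x* = (3.6667, 0).
  primal value c^T x* = 11.
Solving the dual: y* = (0, 0, 1).
  dual value b^T y* = 11.
Strong duality: c^T x* = b^T y*. Confirmed.

11


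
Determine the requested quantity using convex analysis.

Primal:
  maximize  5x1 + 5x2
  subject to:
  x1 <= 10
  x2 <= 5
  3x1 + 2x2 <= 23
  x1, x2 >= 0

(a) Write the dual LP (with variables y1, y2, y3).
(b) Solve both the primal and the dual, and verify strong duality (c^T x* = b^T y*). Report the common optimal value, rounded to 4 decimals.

The standard primal-dual pair for 'max c^T x s.t. A x <= b, x >= 0' is:
  Dual:  min b^T y  s.t.  A^T y >= c,  y >= 0.

So the dual LP is:
  minimize  10y1 + 5y2 + 23y3
  subject to:
    y1 + 3y3 >= 5
    y2 + 2y3 >= 5
    y1, y2, y3 >= 0

Solving the primal: x* = (4.3333, 5).
  primal value c^T x* = 46.6667.
Solving the dual: y* = (0, 1.6667, 1.6667).
  dual value b^T y* = 46.6667.
Strong duality: c^T x* = b^T y*. Confirmed.

46.6667


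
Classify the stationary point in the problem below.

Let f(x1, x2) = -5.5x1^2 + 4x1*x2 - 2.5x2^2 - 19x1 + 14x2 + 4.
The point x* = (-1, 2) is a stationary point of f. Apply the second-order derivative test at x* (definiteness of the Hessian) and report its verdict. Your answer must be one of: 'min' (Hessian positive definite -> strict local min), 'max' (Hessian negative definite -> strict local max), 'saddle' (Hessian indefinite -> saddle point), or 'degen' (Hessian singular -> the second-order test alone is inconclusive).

Compute the Hessian H = grad^2 f:
  H = [[-11, 4], [4, -5]]
Verify stationarity: grad f(x*) = H x* + g = (0, 0).
Eigenvalues of H: -13, -3.
Both eigenvalues < 0, so H is negative definite -> x* is a strict local max.

max


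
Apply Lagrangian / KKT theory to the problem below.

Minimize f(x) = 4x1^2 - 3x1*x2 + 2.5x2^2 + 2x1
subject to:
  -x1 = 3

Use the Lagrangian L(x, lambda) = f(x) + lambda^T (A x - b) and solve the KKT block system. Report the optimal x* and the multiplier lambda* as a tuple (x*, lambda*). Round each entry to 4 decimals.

Form the Lagrangian:
  L(x, lambda) = (1/2) x^T Q x + c^T x + lambda^T (A x - b)
Stationarity (grad_x L = 0): Q x + c + A^T lambda = 0.
Primal feasibility: A x = b.

This gives the KKT block system:
  [ Q   A^T ] [ x     ]   [-c ]
  [ A    0  ] [ lambda ] = [ b ]

Solving the linear system:
  x*      = (-3, -1.8)
  lambda* = (-16.6)
  f(x*)   = 21.9

x* = (-3, -1.8), lambda* = (-16.6)


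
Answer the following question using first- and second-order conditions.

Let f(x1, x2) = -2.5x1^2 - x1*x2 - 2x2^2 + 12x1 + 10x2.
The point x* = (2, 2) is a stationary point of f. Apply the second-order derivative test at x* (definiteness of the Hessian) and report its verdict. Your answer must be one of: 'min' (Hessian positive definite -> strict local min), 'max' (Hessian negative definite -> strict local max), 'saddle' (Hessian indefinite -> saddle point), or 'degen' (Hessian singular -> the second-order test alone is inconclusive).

Compute the Hessian H = grad^2 f:
  H = [[-5, -1], [-1, -4]]
Verify stationarity: grad f(x*) = H x* + g = (0, 0).
Eigenvalues of H: -5.618, -3.382.
Both eigenvalues < 0, so H is negative definite -> x* is a strict local max.

max


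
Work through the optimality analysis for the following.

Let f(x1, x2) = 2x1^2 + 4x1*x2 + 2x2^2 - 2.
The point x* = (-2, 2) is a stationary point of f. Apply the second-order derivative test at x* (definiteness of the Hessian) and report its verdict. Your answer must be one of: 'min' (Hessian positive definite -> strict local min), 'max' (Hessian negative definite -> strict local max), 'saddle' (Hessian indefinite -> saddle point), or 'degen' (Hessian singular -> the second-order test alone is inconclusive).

Compute the Hessian H = grad^2 f:
  H = [[4, 4], [4, 4]]
Verify stationarity: grad f(x*) = H x* + g = (0, 0).
Eigenvalues of H: 0, 8.
H has a zero eigenvalue (singular; positive semidefinite but not definite), so H is neither positive definite, negative definite, nor indefinite. The second-order test alone is inconclusive -> degen.
(Indeed, f is constant along the null direction of H through x*, so x* is not a strict local extremum.)

degen


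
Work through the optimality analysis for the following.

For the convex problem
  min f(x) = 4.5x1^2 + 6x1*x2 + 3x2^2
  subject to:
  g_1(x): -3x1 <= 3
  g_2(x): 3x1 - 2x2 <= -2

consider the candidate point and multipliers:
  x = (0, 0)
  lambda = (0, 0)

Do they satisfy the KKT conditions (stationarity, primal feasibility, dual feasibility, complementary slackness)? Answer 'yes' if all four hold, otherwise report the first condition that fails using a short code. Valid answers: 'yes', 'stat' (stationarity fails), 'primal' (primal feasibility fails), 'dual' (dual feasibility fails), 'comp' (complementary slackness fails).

Gradient of f: grad f(x) = Q x + c = (0, 0)
Constraint values g_i(x) = a_i^T x - b_i:
  g_1((0, 0)) = -3
  g_2((0, 0)) = 2
Stationarity residual: grad f(x) + sum_i lambda_i a_i = (0, 0)
  -> stationarity OK
Primal feasibility (all g_i <= 0): FAILS
Dual feasibility (all lambda_i >= 0): OK
Complementary slackness (lambda_i * g_i(x) = 0 for all i): OK

Verdict: the first failing condition is primal_feasibility -> primal.

primal


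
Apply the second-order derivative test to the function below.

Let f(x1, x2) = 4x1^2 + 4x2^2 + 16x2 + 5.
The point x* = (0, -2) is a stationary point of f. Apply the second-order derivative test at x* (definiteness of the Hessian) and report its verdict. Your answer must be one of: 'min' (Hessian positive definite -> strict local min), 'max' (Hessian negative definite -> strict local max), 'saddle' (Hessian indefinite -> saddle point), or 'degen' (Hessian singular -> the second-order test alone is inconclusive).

Compute the Hessian H = grad^2 f:
  H = [[8, 0], [0, 8]]
Verify stationarity: grad f(x*) = H x* + g = (0, 0).
Eigenvalues of H: 8, 8.
Both eigenvalues > 0, so H is positive definite -> x* is a strict local min.

min


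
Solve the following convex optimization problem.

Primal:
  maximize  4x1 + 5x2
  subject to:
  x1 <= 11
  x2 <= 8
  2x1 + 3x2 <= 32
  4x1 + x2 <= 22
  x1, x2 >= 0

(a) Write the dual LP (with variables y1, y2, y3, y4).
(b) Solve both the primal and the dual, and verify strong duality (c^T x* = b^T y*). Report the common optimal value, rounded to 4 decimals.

The standard primal-dual pair for 'max c^T x s.t. A x <= b, x >= 0' is:
  Dual:  min b^T y  s.t.  A^T y >= c,  y >= 0.

So the dual LP is:
  minimize  11y1 + 8y2 + 32y3 + 22y4
  subject to:
    y1 + 2y3 + 4y4 >= 4
    y2 + 3y3 + y4 >= 5
    y1, y2, y3, y4 >= 0

Solving the primal: x* = (3.5, 8).
  primal value c^T x* = 54.
Solving the dual: y* = (0, 4, 0, 1).
  dual value b^T y* = 54.
Strong duality: c^T x* = b^T y*. Confirmed.

54


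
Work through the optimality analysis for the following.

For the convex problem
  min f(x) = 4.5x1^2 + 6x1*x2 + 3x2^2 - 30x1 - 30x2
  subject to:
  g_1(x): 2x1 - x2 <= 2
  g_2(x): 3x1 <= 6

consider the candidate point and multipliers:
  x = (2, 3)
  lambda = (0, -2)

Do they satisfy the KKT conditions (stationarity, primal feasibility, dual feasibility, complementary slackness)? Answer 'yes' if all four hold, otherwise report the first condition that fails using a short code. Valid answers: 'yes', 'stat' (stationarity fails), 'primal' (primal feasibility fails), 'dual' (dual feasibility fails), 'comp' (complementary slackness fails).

Gradient of f: grad f(x) = Q x + c = (6, 0)
Constraint values g_i(x) = a_i^T x - b_i:
  g_1((2, 3)) = -1
  g_2((2, 3)) = 0
Stationarity residual: grad f(x) + sum_i lambda_i a_i = (0, 0)
  -> stationarity OK
Primal feasibility (all g_i <= 0): OK
Dual feasibility (all lambda_i >= 0): FAILS
Complementary slackness (lambda_i * g_i(x) = 0 for all i): OK

Verdict: the first failing condition is dual_feasibility -> dual.

dual
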